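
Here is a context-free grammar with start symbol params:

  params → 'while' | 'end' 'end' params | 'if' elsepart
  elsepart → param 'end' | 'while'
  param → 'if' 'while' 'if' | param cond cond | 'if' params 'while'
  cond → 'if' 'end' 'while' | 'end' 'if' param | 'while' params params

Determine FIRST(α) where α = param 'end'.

Add FIRST(param) = { 'if' }; param is not nullable, stop.

{ 'if' }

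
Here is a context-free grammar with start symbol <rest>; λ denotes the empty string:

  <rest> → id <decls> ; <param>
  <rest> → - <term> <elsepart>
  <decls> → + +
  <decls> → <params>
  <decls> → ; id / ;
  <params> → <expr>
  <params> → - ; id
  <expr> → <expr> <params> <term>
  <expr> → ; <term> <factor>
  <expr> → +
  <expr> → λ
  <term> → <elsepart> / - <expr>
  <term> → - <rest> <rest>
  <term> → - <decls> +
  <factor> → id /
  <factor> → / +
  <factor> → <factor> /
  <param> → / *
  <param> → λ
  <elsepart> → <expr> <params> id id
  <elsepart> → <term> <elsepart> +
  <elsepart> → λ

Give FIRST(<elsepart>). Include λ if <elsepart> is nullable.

From <elsepart> → <expr> <params> id id: <expr>, <params> nullable, take FIRST(<expr>) ∪ FIRST(<params>) ∪ {id} = { +, -, /, ;, id }.
From <elsepart> → <term> <elsepart> +: add FIRST(<term>) = { +, -, /, ;, id }.
<elsepart> → λ contributes λ.
Union: FIRST(<elsepart>) = { +, -, /, ;, id, λ }.

{ +, -, /, ;, id, λ }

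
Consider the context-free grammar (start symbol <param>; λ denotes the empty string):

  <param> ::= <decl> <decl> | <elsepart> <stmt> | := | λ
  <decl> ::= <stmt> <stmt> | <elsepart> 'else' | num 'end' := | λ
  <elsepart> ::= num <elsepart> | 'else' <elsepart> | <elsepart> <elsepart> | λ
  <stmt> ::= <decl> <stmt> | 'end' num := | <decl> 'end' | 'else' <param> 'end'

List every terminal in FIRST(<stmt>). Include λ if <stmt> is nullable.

{ 'else', 'end', num }

From <stmt> ::= <decl> <stmt>: <decl> nullable, take FIRST(<decl>) ∪ FIRST(<stmt>) = { 'else', 'end', num }.
<stmt> ::= 'end' num := contributes {'end'}.
From <stmt> ::= <decl> 'end': <decl> nullable, take FIRST(<decl>) ∪ {'end'} = { 'else', 'end', num }.
<stmt> ::= 'else' <param> 'end' contributes {'else'}.
Union: FIRST(<stmt>) = { 'else', 'end', num }.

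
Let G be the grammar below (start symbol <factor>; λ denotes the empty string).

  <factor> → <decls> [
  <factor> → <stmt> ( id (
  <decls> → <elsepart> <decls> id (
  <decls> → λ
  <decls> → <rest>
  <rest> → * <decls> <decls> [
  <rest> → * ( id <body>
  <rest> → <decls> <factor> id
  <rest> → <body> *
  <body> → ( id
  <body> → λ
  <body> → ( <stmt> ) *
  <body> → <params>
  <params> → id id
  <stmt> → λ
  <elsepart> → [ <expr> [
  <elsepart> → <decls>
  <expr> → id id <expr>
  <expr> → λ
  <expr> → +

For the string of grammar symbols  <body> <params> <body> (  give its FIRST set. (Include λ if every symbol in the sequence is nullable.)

Add FIRST(<body>)\{λ} = { (, id }; <body> is nullable, continue.
Add FIRST(<params>) = { id }; <params> is not nullable, stop.

{ (, id }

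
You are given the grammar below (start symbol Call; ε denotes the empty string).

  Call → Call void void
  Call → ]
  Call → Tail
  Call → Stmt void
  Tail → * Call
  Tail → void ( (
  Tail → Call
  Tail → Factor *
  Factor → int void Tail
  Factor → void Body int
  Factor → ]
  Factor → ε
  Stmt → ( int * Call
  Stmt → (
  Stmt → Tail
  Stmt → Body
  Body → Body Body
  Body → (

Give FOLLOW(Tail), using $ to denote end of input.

In Call → Tail: Tail is at the end, add FOLLOW(Call) = { $, *, void }.
In Factor → int void Tail: Tail is at the end, add FOLLOW(Factor) = { * }.
In Stmt → Tail: Tail is at the end, add FOLLOW(Stmt) = { void }.
Union: FOLLOW(Tail) = { $, *, void }.

{ $, *, void }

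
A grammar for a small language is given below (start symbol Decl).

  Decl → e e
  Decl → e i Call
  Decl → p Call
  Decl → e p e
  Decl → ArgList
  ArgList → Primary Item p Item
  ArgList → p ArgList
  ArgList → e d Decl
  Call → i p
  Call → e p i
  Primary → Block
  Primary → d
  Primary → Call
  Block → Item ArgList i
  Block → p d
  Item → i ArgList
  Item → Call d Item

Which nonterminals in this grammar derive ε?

{ } (none)

No nonterminal has an empty production or an RHS whose symbols are all nullable.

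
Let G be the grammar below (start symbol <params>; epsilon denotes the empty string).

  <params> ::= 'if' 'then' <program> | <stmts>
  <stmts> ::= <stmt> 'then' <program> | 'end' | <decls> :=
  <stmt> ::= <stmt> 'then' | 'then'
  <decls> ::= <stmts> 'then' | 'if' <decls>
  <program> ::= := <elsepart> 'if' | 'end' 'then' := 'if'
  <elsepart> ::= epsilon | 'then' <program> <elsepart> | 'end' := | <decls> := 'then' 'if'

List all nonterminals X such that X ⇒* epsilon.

{ <elsepart> }

Directly nullable (have an epsilon-production): <elsepart>.
No other nonterminal has a production whose RHS symbols are all nullable.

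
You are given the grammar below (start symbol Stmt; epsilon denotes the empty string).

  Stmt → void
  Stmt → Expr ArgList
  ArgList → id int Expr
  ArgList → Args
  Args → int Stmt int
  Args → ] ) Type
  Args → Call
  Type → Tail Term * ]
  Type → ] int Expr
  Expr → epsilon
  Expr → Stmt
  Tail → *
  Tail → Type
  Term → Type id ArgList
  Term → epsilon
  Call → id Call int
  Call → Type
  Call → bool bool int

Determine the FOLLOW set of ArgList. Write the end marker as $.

{ $, *, ], bool, id, int }

In Stmt → Expr ArgList: ArgList is at the end, add FOLLOW(Stmt) = { $, *, ], bool, id, int }.
In Term → Type id ArgList: ArgList is at the end, add FOLLOW(Term) = { * }.
Union: FOLLOW(ArgList) = { $, *, ], bool, id, int }.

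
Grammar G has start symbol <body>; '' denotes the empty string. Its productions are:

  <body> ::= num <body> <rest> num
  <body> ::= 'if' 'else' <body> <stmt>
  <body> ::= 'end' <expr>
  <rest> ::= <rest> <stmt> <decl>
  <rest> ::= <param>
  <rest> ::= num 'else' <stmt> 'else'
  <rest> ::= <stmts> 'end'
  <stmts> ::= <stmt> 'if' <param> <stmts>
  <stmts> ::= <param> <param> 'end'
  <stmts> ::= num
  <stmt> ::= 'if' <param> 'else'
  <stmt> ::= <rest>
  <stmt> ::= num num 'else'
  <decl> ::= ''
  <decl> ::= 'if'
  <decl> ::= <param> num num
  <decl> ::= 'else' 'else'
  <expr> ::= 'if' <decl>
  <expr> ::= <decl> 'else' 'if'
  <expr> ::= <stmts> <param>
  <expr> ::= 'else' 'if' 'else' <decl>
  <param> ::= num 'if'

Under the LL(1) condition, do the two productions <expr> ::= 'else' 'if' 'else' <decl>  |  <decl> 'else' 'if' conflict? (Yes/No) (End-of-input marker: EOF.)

Yes

FIRST('else' 'if' 'else' <decl>) = { 'else' } and FIRST(<decl> 'else' 'if') = { 'else', 'if', num }.
Both contain 'else', so the two alternatives are not disjoint — LL(1) conflict.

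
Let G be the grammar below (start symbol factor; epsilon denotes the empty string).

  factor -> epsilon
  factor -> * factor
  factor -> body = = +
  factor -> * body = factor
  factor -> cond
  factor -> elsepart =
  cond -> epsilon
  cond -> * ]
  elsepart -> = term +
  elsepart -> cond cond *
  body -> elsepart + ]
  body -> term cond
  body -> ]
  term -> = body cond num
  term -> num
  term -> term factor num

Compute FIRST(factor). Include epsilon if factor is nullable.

factor -> epsilon contributes epsilon.
factor -> * factor contributes {*}.
From factor -> body = = +: add FIRST(body) = { *, =, ], num }.
factor -> * body = factor contributes {*}.
From factor -> cond: add FIRST(cond) = { *, epsilon } (including epsilon since cond is nullable).
From factor -> elsepart =: add FIRST(elsepart) = { *, = }.
Union: FIRST(factor) = { *, =, ], num, epsilon }.

{ *, =, ], num, epsilon }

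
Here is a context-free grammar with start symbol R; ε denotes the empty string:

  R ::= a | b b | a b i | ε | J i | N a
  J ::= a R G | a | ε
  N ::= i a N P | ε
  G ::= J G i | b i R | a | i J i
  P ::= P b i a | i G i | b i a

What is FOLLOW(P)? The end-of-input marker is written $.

In N ::= i a N P: P is at the end, add FOLLOW(N) = { a, b, i }.
In P ::= P b i a: add FIRST(b i a) = { b }.
Union: FOLLOW(P) = { a, b, i }.

{ a, b, i }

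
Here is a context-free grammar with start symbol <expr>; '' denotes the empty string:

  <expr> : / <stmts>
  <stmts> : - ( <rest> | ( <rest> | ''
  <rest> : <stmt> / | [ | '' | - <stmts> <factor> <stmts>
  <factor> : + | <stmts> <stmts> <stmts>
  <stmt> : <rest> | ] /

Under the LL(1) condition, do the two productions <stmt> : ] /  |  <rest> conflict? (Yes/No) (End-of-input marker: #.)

FIRST(] /) = { ] } and FIRST(<rest>) = { -, /, [, ], '' }.
Both contain ], so the two alternatives are not disjoint — LL(1) conflict.

Yes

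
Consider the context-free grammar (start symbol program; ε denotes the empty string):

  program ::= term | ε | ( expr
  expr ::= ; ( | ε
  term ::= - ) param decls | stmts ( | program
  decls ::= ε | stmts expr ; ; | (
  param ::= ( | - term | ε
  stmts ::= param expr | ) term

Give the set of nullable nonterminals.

{ decls, expr, param, program, stmts, term }

Directly nullable (have an ε-production): program, expr, decls, param.
stmts ::= param expr with every symbol nullable, so stmts is nullable.
term ::= program with every symbol nullable, so term is nullable.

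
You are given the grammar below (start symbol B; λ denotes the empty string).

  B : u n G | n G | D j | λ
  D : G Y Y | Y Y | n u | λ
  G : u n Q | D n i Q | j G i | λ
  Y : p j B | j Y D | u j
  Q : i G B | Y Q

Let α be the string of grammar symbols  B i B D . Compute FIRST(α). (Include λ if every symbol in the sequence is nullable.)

{ i, j, n, p, u }

Add FIRST(B)\{λ} = { j, n, p, u }; B is nullable, continue.
i is a terminal; add {i} and stop.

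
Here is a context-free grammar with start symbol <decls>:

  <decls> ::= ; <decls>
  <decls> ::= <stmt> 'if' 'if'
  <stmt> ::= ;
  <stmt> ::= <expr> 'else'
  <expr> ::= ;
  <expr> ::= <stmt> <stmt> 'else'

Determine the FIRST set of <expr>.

<expr> ::= ; contributes {;}.
From <expr> ::= <stmt> <stmt> 'else': add FIRST(<stmt>) = { ; }.
Union: FIRST(<expr>) = { ; }.

{ ; }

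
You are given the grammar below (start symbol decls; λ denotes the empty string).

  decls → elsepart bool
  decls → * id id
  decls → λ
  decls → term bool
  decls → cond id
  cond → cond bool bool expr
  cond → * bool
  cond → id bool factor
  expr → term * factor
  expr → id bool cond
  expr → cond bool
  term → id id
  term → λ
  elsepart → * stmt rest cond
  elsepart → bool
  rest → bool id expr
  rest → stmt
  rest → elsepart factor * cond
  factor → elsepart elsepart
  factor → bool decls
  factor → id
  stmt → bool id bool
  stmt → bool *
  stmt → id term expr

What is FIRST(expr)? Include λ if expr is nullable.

{ *, id }

From expr → term * factor: term nullable, take FIRST(term) ∪ {*} = { *, id }.
expr → id bool cond contributes {id}.
From expr → cond bool: add FIRST(cond) = { *, id }.
Union: FIRST(expr) = { *, id }.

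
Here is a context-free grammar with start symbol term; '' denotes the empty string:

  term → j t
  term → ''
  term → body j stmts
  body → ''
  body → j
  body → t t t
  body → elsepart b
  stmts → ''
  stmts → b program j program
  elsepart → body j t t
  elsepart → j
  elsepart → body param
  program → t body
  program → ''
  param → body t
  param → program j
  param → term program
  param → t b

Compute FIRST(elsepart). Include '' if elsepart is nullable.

{ b, j, t, '' }

From elsepart → body j t t: body nullable, take FIRST(body) ∪ {j} = { b, j, t }.
elsepart → j contributes {j}.
From elsepart → body param: body, param nullable, take FIRST(body) ∪ FIRST(param) = { b, j, t }; also '' since the whole RHS is nullable.
Union: FIRST(elsepart) = { b, j, t, '' }.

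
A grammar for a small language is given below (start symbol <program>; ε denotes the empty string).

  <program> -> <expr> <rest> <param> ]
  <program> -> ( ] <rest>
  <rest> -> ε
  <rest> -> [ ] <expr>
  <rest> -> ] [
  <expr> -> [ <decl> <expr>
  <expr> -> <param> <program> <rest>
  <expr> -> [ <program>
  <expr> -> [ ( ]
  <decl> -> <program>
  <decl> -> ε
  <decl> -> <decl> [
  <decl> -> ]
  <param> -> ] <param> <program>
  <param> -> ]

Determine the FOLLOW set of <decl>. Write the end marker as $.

In <expr> -> [ <decl> <expr>: add FIRST(<expr>) = { [, ] }.
In <decl> -> <decl> [: add FIRST([) = { [ }.
Union: FOLLOW(<decl>) = { [, ] }.

{ [, ] }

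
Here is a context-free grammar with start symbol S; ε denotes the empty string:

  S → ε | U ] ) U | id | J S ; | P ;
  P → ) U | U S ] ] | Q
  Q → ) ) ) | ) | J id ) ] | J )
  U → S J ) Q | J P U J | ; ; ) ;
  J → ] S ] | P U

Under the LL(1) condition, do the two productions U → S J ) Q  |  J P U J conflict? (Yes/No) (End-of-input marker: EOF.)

FIRST(S J ) Q) = { ), ;, ], id } and FIRST(J P U J) = { ), ;, ], id }.
Both contain ), so the two alternatives are not disjoint — LL(1) conflict.

Yes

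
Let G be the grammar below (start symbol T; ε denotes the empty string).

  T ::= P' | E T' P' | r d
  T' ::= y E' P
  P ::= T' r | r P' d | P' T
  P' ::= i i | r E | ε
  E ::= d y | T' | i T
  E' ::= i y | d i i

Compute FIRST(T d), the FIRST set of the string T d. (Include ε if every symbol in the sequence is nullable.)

{ d, i, r, y }

Add FIRST(T)\{ε} = { d, i, r, y }; T is nullable, continue.
d is a terminal; add {d} and stop.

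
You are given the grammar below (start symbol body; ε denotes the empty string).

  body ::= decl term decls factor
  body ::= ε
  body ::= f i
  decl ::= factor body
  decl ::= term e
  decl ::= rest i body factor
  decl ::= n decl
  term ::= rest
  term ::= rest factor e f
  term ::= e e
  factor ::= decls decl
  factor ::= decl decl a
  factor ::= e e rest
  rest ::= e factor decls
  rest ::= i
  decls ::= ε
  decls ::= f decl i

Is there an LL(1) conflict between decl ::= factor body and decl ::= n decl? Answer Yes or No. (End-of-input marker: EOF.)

Yes

FIRST(factor body) = { e, f, i, n } and FIRST(n decl) = { n }.
Both contain n, so the two alternatives are not disjoint — LL(1) conflict.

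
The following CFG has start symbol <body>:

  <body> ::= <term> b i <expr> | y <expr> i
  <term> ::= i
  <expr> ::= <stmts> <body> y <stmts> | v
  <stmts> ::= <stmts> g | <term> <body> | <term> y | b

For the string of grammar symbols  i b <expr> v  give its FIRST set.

{ i }

i is a terminal; add {i} and stop.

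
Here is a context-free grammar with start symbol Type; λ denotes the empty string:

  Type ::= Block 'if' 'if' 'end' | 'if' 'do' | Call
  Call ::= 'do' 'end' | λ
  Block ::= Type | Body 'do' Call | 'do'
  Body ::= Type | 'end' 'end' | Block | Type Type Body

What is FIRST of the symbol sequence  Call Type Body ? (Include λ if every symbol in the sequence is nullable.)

{ 'do', 'end', 'if', λ }

Add FIRST(Call)\{λ} = { 'do' }; Call is nullable, continue.
Add FIRST(Type)\{λ} = { 'do', 'end', 'if' }; Type is nullable, continue.
Add FIRST(Body)\{λ} = { 'do', 'end', 'if' }; Body is nullable, continue.
Every symbol is nullable, so include λ.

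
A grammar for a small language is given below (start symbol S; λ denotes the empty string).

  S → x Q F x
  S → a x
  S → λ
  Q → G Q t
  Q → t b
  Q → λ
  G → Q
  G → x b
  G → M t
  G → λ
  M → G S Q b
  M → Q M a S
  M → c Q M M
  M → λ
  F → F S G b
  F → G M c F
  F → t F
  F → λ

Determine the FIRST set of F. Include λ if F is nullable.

{ a, b, c, t, x, λ }

From F → F S G b: F, S, G nullable, take FIRST(F) ∪ FIRST(S) ∪ FIRST(G) ∪ {b} = { a, b, c, t, x }.
From F → G M c F: G, M nullable, take FIRST(G) ∪ FIRST(M) ∪ {c} = { a, b, c, t, x }.
F → t F contributes {t}.
F → λ contributes λ.
Union: FIRST(F) = { a, b, c, t, x, λ }.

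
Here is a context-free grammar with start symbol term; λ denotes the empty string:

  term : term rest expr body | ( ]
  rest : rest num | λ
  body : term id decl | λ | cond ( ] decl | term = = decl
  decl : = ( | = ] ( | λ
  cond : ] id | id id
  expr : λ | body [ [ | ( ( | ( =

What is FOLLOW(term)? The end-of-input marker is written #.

term is the start symbol, so # ∈ FOLLOW(term).
In term : term rest expr body: add FIRST(rest expr body)\{λ} = { (, [, ], id, num }.
  Since rest expr body is nullable, also add FOLLOW(term) = { #, (, =, [, ], id, num }.
In body : term id decl: add FIRST(id decl) = { id }.
In body : term = = decl: add FIRST(= = decl) = { = }.
Union: FOLLOW(term) = { #, (, =, [, ], id, num }.

{ #, (, =, [, ], id, num }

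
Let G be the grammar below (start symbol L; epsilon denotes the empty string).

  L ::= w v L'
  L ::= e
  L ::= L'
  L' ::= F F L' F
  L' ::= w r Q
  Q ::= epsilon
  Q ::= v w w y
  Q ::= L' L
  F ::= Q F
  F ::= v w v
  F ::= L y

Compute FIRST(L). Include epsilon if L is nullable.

L ::= w v L' contributes {w}.
L ::= e contributes {e}.
From L ::= L': add FIRST(L') = { e, v, w }.
Union: FIRST(L) = { e, v, w }.

{ e, v, w }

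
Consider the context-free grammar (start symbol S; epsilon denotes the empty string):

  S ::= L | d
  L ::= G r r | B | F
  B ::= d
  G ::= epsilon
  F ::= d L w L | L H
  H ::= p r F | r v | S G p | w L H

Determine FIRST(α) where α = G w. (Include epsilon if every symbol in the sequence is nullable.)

{ w }

Add FIRST(G)\{epsilon} = {  }; G is nullable, continue.
w is a terminal; add {w} and stop.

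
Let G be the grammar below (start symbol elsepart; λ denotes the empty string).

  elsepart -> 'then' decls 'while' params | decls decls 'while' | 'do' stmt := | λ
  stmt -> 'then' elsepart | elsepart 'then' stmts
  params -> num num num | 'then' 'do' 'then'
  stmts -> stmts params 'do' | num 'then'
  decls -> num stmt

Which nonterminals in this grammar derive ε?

Directly nullable (have an λ-production): elsepart.
No other nonterminal has a production whose RHS symbols are all nullable.

{ elsepart }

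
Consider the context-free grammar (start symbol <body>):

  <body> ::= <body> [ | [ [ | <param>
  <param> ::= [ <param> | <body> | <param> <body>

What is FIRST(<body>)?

{ [ }

From <body> ::= <body> [: add FIRST(<body>) = { [ }.
<body> ::= [ [ contributes {[}.
From <body> ::= <param>: add FIRST(<param>) = { [ }.
Union: FIRST(<body>) = { [ }.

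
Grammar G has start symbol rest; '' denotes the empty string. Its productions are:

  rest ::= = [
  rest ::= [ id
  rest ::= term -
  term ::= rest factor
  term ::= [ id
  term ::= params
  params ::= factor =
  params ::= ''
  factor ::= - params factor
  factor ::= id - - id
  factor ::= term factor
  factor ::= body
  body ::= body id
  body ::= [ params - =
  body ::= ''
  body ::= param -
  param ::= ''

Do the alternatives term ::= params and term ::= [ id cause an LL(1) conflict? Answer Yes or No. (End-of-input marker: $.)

FIRST(params) = { -, =, [, id, '' } and FIRST([ id) = { [ }.
Both contain [, so the two alternatives are not disjoint — LL(1) conflict.

Yes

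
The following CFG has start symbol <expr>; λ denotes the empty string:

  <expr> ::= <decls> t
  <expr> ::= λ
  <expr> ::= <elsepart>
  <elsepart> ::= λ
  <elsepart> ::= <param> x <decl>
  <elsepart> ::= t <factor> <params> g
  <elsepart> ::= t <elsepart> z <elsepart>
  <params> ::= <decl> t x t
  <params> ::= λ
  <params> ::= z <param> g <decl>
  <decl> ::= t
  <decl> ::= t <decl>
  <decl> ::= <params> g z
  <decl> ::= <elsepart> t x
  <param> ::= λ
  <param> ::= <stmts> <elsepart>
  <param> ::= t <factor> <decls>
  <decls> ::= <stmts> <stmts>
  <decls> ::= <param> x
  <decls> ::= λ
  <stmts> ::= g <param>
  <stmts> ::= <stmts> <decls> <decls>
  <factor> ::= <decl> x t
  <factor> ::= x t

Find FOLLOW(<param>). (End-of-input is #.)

In <elsepart> ::= <param> x <decl>: add FIRST(x <decl>) = { x }.
In <params> ::= z <param> g <decl>: add FIRST(g <decl>) = { g }.
In <decls> ::= <param> x: add FIRST(x) = { x }.
In <stmts> ::= g <param>: <param> is at the end, add FOLLOW(<stmts>) = { g, t, x }.
Union: FOLLOW(<param>) = { g, t, x }.

{ g, t, x }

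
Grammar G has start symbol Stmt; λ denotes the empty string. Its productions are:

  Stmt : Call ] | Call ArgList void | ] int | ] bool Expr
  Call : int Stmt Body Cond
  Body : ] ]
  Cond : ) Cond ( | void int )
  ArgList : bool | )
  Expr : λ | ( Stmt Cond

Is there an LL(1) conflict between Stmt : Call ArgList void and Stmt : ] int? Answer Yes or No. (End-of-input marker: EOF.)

FIRST(Call ArgList void) = { int } and FIRST(] int) = { ] }.
The FIRST sets are disjoint and neither alternative is nullable — no conflict.

No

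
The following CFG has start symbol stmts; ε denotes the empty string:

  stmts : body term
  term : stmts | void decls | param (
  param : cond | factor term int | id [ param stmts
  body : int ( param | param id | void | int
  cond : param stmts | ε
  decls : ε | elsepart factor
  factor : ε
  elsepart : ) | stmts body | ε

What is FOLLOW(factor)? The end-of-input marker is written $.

In param : factor term int: add FIRST(term int) = { (, id, int, void }.
In decls : elsepart factor: factor is at the end, add FOLLOW(decls) = { $, (, id, int, void }.
Union: FOLLOW(factor) = { $, (, id, int, void }.

{ $, (, id, int, void }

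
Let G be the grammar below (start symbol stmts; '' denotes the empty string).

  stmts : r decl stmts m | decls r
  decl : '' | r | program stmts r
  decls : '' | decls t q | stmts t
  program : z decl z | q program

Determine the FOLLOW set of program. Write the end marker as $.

{ r, t }

In decl : program stmts r: add FIRST(stmts r) = { r, t }.
In program : q program: program is at the end, add FOLLOW(program) = { r, t }.
Union: FOLLOW(program) = { r, t }.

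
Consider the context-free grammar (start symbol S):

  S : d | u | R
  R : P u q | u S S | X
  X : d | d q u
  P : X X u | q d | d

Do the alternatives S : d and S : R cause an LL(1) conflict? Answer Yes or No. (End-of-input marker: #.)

FIRST(d) = { d } and FIRST(R) = { d, q, u }.
Both contain d, so the two alternatives are not disjoint — LL(1) conflict.

Yes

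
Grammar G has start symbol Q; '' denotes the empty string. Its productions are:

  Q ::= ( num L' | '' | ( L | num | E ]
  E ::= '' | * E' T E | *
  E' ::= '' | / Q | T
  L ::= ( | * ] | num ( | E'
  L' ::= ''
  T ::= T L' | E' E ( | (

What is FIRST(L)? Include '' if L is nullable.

L ::= ( contributes {(}.
L ::= * ] contributes {*}.
L ::= num ( contributes {num}.
From L ::= E': add FIRST(E') = { (, *, /, '' } (including '' since E' is nullable).
Union: FIRST(L) = { (, *, /, num, '' }.

{ (, *, /, num, '' }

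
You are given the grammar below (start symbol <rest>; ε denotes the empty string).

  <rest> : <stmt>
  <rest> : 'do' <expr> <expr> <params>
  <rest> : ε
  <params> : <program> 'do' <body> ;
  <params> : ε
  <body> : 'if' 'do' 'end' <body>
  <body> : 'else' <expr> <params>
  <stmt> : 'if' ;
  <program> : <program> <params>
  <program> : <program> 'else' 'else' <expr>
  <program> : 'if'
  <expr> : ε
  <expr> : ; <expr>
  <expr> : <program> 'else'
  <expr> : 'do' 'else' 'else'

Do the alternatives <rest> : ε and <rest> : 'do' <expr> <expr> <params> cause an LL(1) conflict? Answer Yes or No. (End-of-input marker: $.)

No

FIRST(ε) = { ε } and FIRST('do' <expr> <expr> <params>) = { 'do' }.
The first is nullable but FOLLOW(<rest>) = { $ } is disjoint from FIRST of the second.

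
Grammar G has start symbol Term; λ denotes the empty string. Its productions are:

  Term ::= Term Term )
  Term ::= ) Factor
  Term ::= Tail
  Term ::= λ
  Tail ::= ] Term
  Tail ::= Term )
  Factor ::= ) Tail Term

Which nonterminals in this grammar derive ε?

{ Term }

Directly nullable (have an λ-production): Term.
No other nonterminal has a production whose RHS symbols are all nullable.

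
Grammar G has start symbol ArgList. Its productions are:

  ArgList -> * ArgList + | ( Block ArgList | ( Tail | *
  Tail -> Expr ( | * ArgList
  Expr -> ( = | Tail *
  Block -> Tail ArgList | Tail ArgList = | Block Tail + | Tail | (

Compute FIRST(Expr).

{ (, * }

Expr -> ( = contributes {(}.
From Expr -> Tail *: add FIRST(Tail) = { (, * }.
Union: FIRST(Expr) = { (, * }.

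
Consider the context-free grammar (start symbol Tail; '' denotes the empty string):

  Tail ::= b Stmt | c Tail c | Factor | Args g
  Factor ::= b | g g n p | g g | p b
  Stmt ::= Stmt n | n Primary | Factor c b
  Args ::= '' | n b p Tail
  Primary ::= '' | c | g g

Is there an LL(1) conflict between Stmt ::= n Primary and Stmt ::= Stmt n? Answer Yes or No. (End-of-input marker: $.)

Yes

FIRST(n Primary) = { n } and FIRST(Stmt n) = { b, g, n, p }.
Both contain n, so the two alternatives are not disjoint — LL(1) conflict.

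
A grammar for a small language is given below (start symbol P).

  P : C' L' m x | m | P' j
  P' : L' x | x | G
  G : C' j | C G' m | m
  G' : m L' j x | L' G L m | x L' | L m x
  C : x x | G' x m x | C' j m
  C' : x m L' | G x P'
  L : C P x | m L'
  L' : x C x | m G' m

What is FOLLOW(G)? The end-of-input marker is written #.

In P' : G: G is at the end, add FOLLOW(P') = { j, m, x }.
In G' : L' G L m: add FIRST(L m) = { m, x }.
In C' : G x P': add FIRST(x P') = { x }.
Union: FOLLOW(G) = { j, m, x }.

{ j, m, x }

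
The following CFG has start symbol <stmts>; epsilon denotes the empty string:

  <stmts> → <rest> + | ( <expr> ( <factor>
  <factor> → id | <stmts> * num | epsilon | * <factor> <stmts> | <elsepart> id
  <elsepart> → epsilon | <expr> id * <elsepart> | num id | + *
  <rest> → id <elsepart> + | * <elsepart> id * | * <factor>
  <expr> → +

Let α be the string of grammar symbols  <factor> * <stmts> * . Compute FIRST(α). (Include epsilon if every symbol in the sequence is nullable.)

{ (, *, +, id, num }

Add FIRST(<factor>)\{epsilon} = { (, *, +, id, num }; <factor> is nullable, continue.
* is a terminal; add {*} and stop.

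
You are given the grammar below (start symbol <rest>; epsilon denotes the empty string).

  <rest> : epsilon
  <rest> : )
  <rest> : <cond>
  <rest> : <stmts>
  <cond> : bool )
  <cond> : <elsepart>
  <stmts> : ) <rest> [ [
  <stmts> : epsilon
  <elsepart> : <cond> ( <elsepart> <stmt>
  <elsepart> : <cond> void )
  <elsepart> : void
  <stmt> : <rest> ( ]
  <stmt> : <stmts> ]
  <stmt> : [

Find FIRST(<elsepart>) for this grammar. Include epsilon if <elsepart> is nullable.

{ bool, void }

From <elsepart> : <cond> ( <elsepart> <stmt>: add FIRST(<cond>) = { bool, void }.
From <elsepart> : <cond> void ): add FIRST(<cond>) = { bool, void }.
<elsepart> : void contributes {void}.
Union: FIRST(<elsepart>) = { bool, void }.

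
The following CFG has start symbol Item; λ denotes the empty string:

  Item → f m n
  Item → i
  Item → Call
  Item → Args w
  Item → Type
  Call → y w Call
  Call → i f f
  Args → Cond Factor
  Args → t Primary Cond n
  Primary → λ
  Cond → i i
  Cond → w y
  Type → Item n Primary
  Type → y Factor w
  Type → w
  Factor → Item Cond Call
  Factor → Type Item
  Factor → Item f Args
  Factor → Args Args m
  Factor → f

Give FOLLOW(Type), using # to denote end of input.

In Item → Type: Type is at the end, add FOLLOW(Item) = { #, f, i, m, n, t, w }.
In Factor → Type Item: add FIRST(Item) = { f, i, t, w, y }.
Union: FOLLOW(Type) = { #, f, i, m, n, t, w, y }.

{ #, f, i, m, n, t, w, y }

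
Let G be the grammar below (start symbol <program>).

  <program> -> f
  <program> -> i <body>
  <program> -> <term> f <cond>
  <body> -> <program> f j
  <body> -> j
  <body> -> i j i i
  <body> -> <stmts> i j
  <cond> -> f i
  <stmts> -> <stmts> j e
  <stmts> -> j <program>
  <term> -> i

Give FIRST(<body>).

{ f, i, j }

From <body> -> <program> f j: add FIRST(<program>) = { f, i }.
<body> -> j contributes {j}.
<body> -> i j i i contributes {i}.
From <body> -> <stmts> i j: add FIRST(<stmts>) = { j }.
Union: FIRST(<body>) = { f, i, j }.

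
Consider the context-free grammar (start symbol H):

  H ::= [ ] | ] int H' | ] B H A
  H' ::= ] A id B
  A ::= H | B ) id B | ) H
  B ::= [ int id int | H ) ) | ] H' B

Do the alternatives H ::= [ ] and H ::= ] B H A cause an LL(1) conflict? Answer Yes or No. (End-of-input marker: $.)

No

FIRST([ ]) = { [ } and FIRST(] B H A) = { ] }.
The FIRST sets are disjoint and neither alternative is nullable — no conflict.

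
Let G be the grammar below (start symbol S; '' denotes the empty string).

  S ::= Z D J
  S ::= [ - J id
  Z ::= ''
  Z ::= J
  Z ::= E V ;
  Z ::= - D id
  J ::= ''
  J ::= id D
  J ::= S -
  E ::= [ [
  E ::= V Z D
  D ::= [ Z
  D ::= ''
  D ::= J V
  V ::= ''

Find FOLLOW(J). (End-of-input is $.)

In S ::= Z D J: J is at the end, add FOLLOW(S) = { $, - }.
In S ::= [ - J id: add FIRST(id) = { id }.
In Z ::= J: J is at the end, add FOLLOW(Z) = { $, -, ;, [, id }.
In D ::= J V: add FIRST(V)\{''} = {  }.
  Since V is nullable, also add FOLLOW(D) = { $, -, ;, [, id }.
Union: FOLLOW(J) = { $, -, ;, [, id }.

{ $, -, ;, [, id }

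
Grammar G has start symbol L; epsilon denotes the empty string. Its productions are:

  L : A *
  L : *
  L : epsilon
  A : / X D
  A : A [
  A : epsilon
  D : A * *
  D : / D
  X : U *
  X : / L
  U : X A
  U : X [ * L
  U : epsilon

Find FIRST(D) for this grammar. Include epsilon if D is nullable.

{ *, /, [ }

From D : A * *: A nullable, take FIRST(A) ∪ {*} = { *, /, [ }.
D : / D contributes {/}.
Union: FIRST(D) = { *, /, [ }.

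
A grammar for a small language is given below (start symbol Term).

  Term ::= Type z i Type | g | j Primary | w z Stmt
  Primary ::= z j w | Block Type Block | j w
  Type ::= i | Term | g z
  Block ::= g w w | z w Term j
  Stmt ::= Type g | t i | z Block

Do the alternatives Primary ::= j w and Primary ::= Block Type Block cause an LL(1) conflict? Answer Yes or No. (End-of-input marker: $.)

FIRST(j w) = { j } and FIRST(Block Type Block) = { g, z }.
The FIRST sets are disjoint and neither alternative is nullable — no conflict.

No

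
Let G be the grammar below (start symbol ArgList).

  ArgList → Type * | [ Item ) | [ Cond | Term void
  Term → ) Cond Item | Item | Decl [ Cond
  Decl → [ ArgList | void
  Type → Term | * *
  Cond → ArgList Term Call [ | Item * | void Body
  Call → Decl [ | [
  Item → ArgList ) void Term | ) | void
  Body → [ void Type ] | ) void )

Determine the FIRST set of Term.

Term → ) Cond Item contributes {)}.
From Term → Item: add FIRST(Item) = { ), *, [, void }.
From Term → Decl [ Cond: add FIRST(Decl) = { [, void }.
Union: FIRST(Term) = { ), *, [, void }.

{ ), *, [, void }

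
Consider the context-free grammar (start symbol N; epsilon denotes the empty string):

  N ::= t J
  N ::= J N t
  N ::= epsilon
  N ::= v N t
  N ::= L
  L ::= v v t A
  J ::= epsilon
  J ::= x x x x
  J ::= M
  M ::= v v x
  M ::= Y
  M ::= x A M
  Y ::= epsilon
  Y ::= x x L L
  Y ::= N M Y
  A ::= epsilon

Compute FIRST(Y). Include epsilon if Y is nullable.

{ t, v, x, epsilon }

Y ::= epsilon contributes epsilon.
Y ::= x x L L contributes {x}.
From Y ::= N M Y: N, M, Y nullable, take FIRST(N) ∪ FIRST(M) ∪ FIRST(Y) = { t, v, x }; also epsilon since the whole RHS is nullable.
Union: FIRST(Y) = { t, v, x, epsilon }.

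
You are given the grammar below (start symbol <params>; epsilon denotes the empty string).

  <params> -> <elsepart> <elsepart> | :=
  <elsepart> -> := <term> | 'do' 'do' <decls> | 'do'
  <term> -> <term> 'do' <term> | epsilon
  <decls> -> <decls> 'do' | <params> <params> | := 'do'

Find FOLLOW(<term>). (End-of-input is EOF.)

In <elsepart> -> := <term>: <term> is at the end, add FOLLOW(<elsepart>) = { EOF, 'do', := }.
In <term> -> <term> 'do' <term>: add FIRST('do' <term>) = { 'do' }.
In <term> -> <term> 'do' <term>: <term> is at the end, add FOLLOW(<term>) = { EOF, 'do', := }.
Union: FOLLOW(<term>) = { EOF, 'do', := }.

{ EOF, 'do', := }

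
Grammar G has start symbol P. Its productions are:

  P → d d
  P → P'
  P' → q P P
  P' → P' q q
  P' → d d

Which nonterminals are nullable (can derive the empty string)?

{ } (none)

No nonterminal has an empty production or an RHS whose symbols are all nullable.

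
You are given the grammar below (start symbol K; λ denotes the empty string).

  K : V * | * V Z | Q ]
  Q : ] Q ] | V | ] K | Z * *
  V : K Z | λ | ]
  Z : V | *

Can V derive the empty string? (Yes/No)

V has an λ-production, so V ⇒ λ.

Yes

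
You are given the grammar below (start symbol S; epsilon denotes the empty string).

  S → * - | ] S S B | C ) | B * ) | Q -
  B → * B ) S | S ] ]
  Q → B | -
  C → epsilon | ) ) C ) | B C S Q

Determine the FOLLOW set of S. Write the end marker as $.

{ $, ), *, -, ] }

S is the start symbol, so $ ∈ FOLLOW(S).
In S → ] S S B: add FIRST(S B) = { ), *, -, ] }.
In S → ] S S B: add FIRST(B) = { ), *, -, ] }.
In B → * B ) S: S is at the end, add FOLLOW(B) = { $, ), *, -, ] }.
In B → S ] ]: add FIRST(] ]) = { ] }.
In C → B C S Q: add FIRST(Q) = { ), *, -, ] }.
Union: FOLLOW(S) = { $, ), *, -, ] }.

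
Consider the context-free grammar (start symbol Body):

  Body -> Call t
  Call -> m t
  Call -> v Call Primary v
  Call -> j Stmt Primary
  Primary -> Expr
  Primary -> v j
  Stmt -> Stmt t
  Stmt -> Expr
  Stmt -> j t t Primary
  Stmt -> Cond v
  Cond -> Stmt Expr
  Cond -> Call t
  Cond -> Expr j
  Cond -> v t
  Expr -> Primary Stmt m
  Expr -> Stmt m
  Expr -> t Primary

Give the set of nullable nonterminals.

No nonterminal has an empty production or an RHS whose symbols are all nullable.

{ } (none)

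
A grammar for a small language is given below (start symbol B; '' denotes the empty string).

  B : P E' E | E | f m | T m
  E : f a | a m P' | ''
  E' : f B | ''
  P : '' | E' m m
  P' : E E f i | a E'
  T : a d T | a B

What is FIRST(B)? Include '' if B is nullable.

{ a, f, m, '' }

From B : P E' E: P, E', E nullable, take FIRST(P) ∪ FIRST(E') ∪ FIRST(E) = { a, f, m }; also '' since the whole RHS is nullable.
From B : E: add FIRST(E) = { a, f, '' } (including '' since E is nullable).
B : f m contributes {f}.
From B : T m: add FIRST(T) = { a }.
Union: FIRST(B) = { a, f, m, '' }.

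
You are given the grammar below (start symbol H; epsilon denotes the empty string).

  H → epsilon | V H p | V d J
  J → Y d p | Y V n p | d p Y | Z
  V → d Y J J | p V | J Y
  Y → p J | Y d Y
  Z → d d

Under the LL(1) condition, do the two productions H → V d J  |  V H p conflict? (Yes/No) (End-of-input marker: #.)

Yes

FIRST(V d J) = { d, p } and FIRST(V H p) = { d, p }.
Both contain d, so the two alternatives are not disjoint — LL(1) conflict.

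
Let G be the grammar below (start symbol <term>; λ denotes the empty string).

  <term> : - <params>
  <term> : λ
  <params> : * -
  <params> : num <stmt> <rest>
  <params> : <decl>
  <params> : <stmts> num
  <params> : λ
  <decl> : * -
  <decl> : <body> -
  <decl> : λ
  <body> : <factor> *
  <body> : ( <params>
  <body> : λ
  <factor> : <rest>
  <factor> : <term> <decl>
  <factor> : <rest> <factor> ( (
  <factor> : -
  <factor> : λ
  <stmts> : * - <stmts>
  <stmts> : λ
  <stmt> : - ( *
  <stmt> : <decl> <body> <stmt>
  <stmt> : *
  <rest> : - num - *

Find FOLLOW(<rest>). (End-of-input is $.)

{ $, (, *, - }

In <params> : num <stmt> <rest>: <rest> is at the end, add FOLLOW(<params>) = { $, (, *, - }.
In <factor> : <rest>: <rest> is at the end, add FOLLOW(<factor>) = { (, * }.
In <factor> : <rest> <factor> ( (: add FIRST(<factor> ( () = { (, *, - }.
Union: FOLLOW(<rest>) = { $, (, *, - }.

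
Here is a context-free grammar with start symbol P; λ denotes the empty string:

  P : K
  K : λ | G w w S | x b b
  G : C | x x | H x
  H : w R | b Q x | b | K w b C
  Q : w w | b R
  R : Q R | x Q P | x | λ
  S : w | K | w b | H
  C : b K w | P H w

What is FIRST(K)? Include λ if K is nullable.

K : λ contributes λ.
From K : G w w S: add FIRST(G) = { b, w, x }.
K : x b b contributes {x}.
Union: FIRST(K) = { b, w, x, λ }.

{ b, w, x, λ }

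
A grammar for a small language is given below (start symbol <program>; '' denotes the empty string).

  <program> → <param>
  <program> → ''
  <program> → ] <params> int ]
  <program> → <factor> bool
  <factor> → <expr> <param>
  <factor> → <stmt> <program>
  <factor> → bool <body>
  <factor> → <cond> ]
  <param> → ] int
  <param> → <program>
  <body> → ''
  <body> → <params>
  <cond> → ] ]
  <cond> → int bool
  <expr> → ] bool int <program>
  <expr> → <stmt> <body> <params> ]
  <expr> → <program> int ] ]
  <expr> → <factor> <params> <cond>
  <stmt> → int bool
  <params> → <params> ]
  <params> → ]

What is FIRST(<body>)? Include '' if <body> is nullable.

{ ], '' }

<body> → '' contributes ''.
From <body> → <params>: add FIRST(<params>) = { ] }.
Union: FIRST(<body>) = { ], '' }.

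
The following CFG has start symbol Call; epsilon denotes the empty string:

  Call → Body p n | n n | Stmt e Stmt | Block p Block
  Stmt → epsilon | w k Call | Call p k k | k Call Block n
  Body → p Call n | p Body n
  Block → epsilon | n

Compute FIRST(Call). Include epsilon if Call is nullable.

From Call → Body p n: add FIRST(Body) = { p }.
Call → n n contributes {n}.
From Call → Stmt e Stmt: Stmt nullable, take FIRST(Stmt) ∪ {e} = { e, k, n, p, w }.
From Call → Block p Block: Block nullable, take FIRST(Block) ∪ {p} = { n, p }.
Union: FIRST(Call) = { e, k, n, p, w }.

{ e, k, n, p, w }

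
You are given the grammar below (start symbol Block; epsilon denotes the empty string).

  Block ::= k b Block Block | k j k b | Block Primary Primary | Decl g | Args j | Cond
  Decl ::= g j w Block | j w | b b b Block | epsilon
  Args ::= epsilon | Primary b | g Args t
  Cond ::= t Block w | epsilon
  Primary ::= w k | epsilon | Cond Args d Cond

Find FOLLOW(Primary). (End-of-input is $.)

{ $, b, d, g, j, k, t, w }

In Block ::= Block Primary Primary: add FIRST(Primary)\{epsilon} = { b, d, g, t, w }.
  Since Primary is nullable, also add FOLLOW(Block) = { $, b, d, g, j, k, t, w }.
In Block ::= Block Primary Primary: Primary is at the end, add FOLLOW(Block) = { $, b, d, g, j, k, t, w }.
In Args ::= Primary b: add FIRST(b) = { b }.
Union: FOLLOW(Primary) = { $, b, d, g, j, k, t, w }.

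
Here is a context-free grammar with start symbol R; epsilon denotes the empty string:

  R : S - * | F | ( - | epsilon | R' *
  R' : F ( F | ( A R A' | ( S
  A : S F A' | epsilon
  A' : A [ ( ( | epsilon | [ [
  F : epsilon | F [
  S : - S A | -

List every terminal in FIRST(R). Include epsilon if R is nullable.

{ (, -, [, epsilon }

From R : S - *: add FIRST(S) = { - }.
From R : F: add FIRST(F) = { [, epsilon } (including epsilon since F is nullable).
R : ( - contributes {(}.
R : epsilon contributes epsilon.
From R : R' *: add FIRST(R') = { (, [ }.
Union: FIRST(R) = { (, -, [, epsilon }.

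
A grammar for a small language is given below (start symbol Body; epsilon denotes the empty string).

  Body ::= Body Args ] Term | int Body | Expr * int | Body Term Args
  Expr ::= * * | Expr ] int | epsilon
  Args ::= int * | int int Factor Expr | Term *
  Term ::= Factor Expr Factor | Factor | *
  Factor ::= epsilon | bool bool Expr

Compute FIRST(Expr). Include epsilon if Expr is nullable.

Expr ::= * * contributes {*}.
From Expr ::= Expr ] int: Expr nullable, take FIRST(Expr) ∪ {]} = { *, ] }.
Expr ::= epsilon contributes epsilon.
Union: FIRST(Expr) = { *, ], epsilon }.

{ *, ], epsilon }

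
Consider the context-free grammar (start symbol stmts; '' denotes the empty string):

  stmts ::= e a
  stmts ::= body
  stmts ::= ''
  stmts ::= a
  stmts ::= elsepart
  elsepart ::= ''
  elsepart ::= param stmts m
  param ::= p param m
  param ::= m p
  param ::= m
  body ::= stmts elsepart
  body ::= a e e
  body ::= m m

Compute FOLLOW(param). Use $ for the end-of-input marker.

{ a, e, m, p }

In elsepart ::= param stmts m: add FIRST(stmts m) = { a, e, m, p }.
In param ::= p param m: add FIRST(m) = { m }.
Union: FOLLOW(param) = { a, e, m, p }.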